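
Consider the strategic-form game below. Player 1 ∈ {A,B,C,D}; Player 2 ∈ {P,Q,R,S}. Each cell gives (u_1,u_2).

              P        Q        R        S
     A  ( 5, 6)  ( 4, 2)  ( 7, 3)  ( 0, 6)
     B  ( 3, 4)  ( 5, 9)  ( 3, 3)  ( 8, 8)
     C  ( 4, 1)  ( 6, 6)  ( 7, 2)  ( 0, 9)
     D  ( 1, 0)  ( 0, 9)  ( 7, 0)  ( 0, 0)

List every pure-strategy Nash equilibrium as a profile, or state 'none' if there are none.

(A,P): NE
(A,Q): not NE [P1→C gives 6>4; P2→S gives 6>2]
(A,R): not NE [P2→S gives 6>3]
(A,S): not NE [P1→B gives 8>0]
(B,P): not NE [P1→A gives 5>3; P2→Q gives 9>4]
(B,Q): not NE [P1→C gives 6>5]
(B,R): not NE [P1→D gives 7>3; P2→Q gives 9>3]
(B,S): not NE [P2→Q gives 9>8]
(C,P): not NE [P1→A gives 5>4; P2→S gives 9>1]
(C,Q): not NE [P2→S gives 9>6]
(C,R): not NE [P2→S gives 9>2]
(C,S): not NE [P1→B gives 8>0]
(D,P): not NE [P1→A gives 5>1; P2→Q gives 9>0]
(D,Q): not NE [P1→C gives 6>0]
(D,R): not NE [P2→Q gives 9>0]
(D,S): not NE [P1→B gives 8>0; P2→Q gives 9>0]

Nash profiles: (A,P)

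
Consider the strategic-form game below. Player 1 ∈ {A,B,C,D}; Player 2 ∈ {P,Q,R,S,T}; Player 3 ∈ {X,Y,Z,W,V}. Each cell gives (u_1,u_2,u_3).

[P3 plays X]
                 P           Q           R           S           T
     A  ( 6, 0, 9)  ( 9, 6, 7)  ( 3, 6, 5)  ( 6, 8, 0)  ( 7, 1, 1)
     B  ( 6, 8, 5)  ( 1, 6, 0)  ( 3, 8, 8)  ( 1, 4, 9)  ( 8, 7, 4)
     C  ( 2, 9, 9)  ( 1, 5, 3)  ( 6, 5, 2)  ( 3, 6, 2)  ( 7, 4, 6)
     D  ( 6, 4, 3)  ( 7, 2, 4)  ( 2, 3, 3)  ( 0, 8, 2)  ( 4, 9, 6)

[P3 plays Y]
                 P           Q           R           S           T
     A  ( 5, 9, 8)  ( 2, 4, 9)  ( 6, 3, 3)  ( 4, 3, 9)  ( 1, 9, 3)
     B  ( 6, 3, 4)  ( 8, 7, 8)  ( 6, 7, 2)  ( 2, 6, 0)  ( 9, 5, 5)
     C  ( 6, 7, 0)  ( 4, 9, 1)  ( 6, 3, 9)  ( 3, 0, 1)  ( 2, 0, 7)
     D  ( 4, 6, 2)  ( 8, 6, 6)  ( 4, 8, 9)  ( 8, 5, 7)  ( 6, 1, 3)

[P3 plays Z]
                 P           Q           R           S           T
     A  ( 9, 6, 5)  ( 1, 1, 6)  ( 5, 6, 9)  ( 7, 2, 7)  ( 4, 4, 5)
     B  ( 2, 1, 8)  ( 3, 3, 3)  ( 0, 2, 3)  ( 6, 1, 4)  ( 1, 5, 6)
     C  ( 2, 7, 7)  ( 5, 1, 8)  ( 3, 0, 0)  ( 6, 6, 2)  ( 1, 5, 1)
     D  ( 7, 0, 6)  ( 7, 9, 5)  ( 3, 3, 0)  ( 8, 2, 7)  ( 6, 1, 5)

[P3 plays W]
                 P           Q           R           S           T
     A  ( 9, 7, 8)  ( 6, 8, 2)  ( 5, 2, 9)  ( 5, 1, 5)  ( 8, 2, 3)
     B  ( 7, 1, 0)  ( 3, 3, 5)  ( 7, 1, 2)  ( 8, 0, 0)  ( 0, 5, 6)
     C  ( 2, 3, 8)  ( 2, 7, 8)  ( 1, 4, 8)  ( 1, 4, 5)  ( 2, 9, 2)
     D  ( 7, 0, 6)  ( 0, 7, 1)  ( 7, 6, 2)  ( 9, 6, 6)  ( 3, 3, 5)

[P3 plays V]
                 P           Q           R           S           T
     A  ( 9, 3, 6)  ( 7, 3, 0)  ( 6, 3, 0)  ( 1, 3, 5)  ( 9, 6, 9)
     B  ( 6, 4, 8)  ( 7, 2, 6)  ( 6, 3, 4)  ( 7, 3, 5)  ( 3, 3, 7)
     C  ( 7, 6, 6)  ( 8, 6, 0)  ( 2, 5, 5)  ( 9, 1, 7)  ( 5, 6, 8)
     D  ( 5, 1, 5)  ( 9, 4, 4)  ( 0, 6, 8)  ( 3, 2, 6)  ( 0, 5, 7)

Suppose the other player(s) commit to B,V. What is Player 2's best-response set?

P2 best: {P}

u_2(P vs B,V) = 4
u_2(Q vs B,V) = 2
u_2(R vs B,V) = 3
u_2(S vs B,V) = 3
u_2(T vs B,V) = 3
max payoff 4 at {P}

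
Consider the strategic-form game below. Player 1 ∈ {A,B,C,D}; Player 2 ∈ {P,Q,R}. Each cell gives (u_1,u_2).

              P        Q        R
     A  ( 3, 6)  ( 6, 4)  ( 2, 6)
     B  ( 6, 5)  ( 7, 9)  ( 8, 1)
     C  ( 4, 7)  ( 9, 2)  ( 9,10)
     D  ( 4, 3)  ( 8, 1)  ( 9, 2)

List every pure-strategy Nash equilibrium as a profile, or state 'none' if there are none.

(A,P): not NE [P1→B gives 6>3]
(A,Q): not NE [P1→C gives 9>6; P2→R gives 6>4]
(A,R): not NE [P1→D gives 9>2]
(B,P): not NE [P2→Q gives 9>5]
(B,Q): not NE [P1→C gives 9>7]
(B,R): not NE [P1→D gives 9>8; P2→Q gives 9>1]
(C,P): not NE [P1→B gives 6>4; P2→R gives 10>7]
(C,Q): not NE [P2→R gives 10>2]
(C,R): NE
(D,P): not NE [P1→B gives 6>4]
(D,Q): not NE [P1→C gives 9>8; P2→P gives 3>1]
(D,R): not NE [P2→P gives 3>2]

NE set: (C,R)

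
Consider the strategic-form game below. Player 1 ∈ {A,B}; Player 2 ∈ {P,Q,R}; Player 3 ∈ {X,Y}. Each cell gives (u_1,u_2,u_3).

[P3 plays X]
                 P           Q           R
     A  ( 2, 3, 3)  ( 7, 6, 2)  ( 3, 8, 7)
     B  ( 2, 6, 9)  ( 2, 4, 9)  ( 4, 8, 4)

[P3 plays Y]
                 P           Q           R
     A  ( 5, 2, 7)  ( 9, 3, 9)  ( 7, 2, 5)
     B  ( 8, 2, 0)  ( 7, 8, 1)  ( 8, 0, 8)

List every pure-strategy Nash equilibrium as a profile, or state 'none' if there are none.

Nash profiles: (A,Q,Y)

(A,P,X): not NE [P2→R gives 8>3; P3→Y gives 7>3]
(A,P,Y): not NE [P1→B gives 8>5; P2→Q gives 3>2]
(A,Q,X): not NE [P2→R gives 8>6; P3→Y gives 9>2]
(A,Q,Y): NE
(A,R,X): not NE [P1→B gives 4>3]
(A,R,Y): not NE [P1→B gives 8>7; P2→Q gives 3>2; P3→X gives 7>5]
(B,P,X): not NE [P2→R gives 8>6]
(B,P,Y): not NE [P2→Q gives 8>2; P3→X gives 9>0]
(B,Q,X): not NE [P1→A gives 7>2; P2→R gives 8>4]
(B,Q,Y): not NE [P1→A gives 9>7; P3→X gives 9>1]
(B,R,X): not NE [P3→Y gives 8>4]
(B,R,Y): not NE [P2→Q gives 8>0]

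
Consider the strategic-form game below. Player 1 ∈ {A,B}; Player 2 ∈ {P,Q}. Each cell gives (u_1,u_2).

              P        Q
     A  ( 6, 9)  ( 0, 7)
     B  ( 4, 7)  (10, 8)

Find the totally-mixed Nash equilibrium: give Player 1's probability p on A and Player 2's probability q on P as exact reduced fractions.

P1 mixes 1/3 on A; P2 mixes 5/6 on P

P1 indiff ⇒ q·6+(1-q)·0 = q·4+(1-q)·10 ⇒ q(2) = (1-q)(10) ⇒ q = 5/6
P2 indiff ⇒ p·9+(1-p)·7 = p·7+(1-p)·8 ⇒ p(2) = (1-p)(1) ⇒ p = 1/3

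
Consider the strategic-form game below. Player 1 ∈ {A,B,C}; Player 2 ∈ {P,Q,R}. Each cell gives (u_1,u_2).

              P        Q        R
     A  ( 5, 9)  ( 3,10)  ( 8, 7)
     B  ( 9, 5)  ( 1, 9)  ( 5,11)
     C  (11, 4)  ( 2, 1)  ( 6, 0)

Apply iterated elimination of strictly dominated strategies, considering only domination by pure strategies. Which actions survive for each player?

Survivors P1:{A,C} P2:{P,Q}

P1 drop B (C beats it: P:11>9 Q:2>1 R:6>5)
P2 drop R (P beats it: A:9>7 C:4>0)
P1→{A,C} P2→{P,Q}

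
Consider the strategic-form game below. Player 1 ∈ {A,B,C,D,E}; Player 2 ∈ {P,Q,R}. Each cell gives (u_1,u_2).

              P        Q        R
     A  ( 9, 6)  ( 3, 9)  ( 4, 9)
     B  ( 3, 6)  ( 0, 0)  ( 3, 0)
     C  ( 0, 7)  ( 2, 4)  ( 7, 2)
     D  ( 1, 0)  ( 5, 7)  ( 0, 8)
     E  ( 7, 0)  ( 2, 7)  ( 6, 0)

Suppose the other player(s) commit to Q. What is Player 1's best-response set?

argmax u_1 = {D}

u_1(A vs Q) = 3
u_1(B vs Q) = 0
u_1(C vs Q) = 2
u_1(D vs Q) = 5
u_1(E vs Q) = 2
max payoff 5 at {D}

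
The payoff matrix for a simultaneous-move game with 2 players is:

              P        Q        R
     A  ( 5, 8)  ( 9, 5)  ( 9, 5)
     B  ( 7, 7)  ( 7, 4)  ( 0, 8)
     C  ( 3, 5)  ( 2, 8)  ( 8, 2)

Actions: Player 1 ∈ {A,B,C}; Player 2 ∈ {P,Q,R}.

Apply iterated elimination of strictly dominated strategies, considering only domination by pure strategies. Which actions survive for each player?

IESDS → P1:{A,B} P2:{P,R}

P1 drop C (A beats it: P:5>3 Q:9>2 R:9>8)
P2 drop Q (P beats it: A:8>5 B:7>4)
P1→{A,B} P2→{P,R}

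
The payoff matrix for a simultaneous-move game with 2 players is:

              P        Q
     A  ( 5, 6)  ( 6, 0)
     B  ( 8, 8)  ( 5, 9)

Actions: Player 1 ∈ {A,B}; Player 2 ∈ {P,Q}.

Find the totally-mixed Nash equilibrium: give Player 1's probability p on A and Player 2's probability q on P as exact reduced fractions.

P1 indiff ⇒ q·5+(1-q)·6 = q·8+(1-q)·5 ⇒ q(-3) = (1-q)(-1) ⇒ q = 1/4
P2 indiff ⇒ p·6+(1-p)·8 = p·0+(1-p)·9 ⇒ p(6) = (1-p)(1) ⇒ p = 1/7

p=1/7, q=1/4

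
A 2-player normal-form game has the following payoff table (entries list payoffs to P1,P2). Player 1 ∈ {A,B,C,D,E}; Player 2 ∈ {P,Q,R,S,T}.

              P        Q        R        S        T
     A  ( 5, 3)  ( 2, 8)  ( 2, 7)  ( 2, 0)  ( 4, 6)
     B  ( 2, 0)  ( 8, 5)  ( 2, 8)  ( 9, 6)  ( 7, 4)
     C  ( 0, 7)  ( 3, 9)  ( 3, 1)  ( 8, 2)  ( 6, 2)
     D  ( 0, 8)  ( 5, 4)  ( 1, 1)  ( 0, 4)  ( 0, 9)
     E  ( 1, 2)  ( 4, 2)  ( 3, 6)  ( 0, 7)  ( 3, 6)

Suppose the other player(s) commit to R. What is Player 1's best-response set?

BR_1 = {C,E}

u_1(A vs R) = 2
u_1(B vs R) = 2
u_1(C vs R) = 3
u_1(D vs R) = 1
u_1(E vs R) = 3
max payoff 3 at {C,E}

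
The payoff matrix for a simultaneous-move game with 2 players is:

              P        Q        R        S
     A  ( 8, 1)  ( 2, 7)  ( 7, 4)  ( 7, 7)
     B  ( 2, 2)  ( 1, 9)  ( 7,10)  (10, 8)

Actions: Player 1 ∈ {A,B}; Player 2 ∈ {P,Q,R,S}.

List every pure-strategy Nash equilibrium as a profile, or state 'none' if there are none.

(A,P): not NE [P2→S gives 7>1]
(A,Q): NE
(A,R): not NE [P2→S gives 7>4]
(A,S): not NE [P1→B gives 10>7]
(B,P): not NE [P1→A gives 8>2; P2→R gives 10>2]
(B,Q): not NE [P1→A gives 2>1; P2→R gives 10>9]
(B,R): NE
(B,S): not NE [P2→R gives 10>8]

PSNE = {(A,Q), (B,R)}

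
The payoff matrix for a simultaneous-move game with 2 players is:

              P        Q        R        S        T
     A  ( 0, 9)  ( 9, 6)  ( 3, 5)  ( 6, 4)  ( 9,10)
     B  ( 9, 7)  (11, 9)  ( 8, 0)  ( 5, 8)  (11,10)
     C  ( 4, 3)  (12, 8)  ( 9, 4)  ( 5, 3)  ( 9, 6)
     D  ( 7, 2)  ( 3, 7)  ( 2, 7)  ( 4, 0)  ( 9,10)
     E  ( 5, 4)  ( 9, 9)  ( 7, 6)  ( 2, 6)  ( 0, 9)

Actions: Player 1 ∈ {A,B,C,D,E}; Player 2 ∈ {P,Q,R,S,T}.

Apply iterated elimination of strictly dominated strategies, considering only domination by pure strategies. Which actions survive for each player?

Remaining: P1:{B,C} P2:{Q,T}

P1 drop D (B beats it: P:9>7 Q:11>3 R:8>2 S:5>4 T:11>9)
P1 drop E (B beats it: P:9>5 Q:11>9 R:8>7 S:5>2 T:11>0)
P2 drop P (T beats it: A:10>9 B:10>7 C:6>3)
P2 drop R (Q beats it: A:6>5 B:9>0 C:8>4)
P2 drop S (Q beats it: A:6>4 B:9>8 C:8>3)
P1 drop A (B beats it: Q:11>9 T:11>9)
P1→{B,C} P2→{Q,T}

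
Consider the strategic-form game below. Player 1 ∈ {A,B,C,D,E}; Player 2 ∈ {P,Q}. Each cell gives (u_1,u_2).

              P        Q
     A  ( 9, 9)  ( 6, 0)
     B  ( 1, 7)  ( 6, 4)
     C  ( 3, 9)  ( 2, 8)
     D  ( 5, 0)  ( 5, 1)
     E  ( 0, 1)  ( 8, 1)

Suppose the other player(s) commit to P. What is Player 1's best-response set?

u_1(A vs P) = 9
u_1(B vs P) = 1
u_1(C vs P) = 3
u_1(D vs P) = 5
u_1(E vs P) = 0
max payoff 9 at {A}

BR_1 = {A}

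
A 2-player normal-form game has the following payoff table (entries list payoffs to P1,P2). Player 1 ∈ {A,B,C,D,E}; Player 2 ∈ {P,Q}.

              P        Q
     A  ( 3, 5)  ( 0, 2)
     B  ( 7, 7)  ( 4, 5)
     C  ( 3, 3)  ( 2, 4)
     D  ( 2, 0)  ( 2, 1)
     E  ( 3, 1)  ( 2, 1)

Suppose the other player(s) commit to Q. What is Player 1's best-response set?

P1 best: {B}

u_1(A vs Q) = 0
u_1(B vs Q) = 4
u_1(C vs Q) = 2
u_1(D vs Q) = 2
u_1(E vs Q) = 2
max payoff 4 at {B}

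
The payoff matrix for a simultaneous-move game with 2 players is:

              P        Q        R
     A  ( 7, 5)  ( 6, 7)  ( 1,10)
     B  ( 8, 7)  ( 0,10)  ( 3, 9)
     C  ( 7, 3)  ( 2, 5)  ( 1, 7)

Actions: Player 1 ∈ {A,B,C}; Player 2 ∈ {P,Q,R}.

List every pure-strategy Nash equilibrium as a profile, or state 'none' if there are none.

(A,P): not NE [P1→B gives 8>7; P2→R gives 10>5]
(A,Q): not NE [P2→R gives 10>7]
(A,R): not NE [P1→B gives 3>1]
(B,P): not NE [P2→Q gives 10>7]
(B,Q): not NE [P1→A gives 6>0]
(B,R): not NE [P2→Q gives 10>9]
(C,P): not NE [P1→B gives 8>7; P2→R gives 7>3]
(C,Q): not NE [P1→A gives 6>2; P2→R gives 7>5]
(C,R): not NE [P1→B gives 3>1]

Equilibria: none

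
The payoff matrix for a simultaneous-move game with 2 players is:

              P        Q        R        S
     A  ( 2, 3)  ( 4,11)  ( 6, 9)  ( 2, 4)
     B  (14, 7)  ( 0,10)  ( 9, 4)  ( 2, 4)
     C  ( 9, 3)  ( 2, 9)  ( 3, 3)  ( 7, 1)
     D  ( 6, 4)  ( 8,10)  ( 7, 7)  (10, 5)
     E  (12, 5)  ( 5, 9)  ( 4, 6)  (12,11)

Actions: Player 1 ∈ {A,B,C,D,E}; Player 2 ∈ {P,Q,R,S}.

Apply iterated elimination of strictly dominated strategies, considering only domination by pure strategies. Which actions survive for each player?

P1 drop A (D beats it: P:6>2 Q:8>4 R:7>6 S:10>2)
P1 drop C (E beats it: P:12>9 Q:5>2 R:4>3 S:12>7)
P2 drop P (Q beats it: B:10>7 D:10>4 E:9>5)
P2 drop R (Q beats it: B:10>4 D:10>7 E:9>6)
P1 drop B (D beats it: Q:8>0 S:10>2)
P1→{D,E} P2→{Q,S}

Remaining: P1:{D,E} P2:{Q,S}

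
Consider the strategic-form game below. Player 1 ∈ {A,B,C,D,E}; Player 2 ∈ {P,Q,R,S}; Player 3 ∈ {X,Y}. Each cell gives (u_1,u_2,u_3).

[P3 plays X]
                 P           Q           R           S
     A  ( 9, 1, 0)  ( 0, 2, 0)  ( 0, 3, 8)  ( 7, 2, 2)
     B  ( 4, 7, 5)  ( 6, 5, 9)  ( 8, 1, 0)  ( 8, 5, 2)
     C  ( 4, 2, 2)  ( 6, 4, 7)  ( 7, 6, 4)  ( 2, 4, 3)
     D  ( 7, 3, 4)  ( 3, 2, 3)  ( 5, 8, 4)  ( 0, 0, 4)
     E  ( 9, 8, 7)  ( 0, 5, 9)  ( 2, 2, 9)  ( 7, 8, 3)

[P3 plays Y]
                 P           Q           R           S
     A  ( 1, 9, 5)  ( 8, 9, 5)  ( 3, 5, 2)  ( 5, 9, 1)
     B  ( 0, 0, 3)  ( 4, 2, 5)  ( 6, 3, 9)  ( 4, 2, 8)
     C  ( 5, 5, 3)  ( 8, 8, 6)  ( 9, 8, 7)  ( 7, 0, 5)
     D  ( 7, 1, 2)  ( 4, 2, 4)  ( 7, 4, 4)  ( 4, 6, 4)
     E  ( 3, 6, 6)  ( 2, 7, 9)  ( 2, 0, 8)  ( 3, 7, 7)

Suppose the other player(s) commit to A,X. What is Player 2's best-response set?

P2 best: {R}

u_2(P vs A,X) = 1
u_2(Q vs A,X) = 2
u_2(R vs A,X) = 3
u_2(S vs A,X) = 2
max payoff 3 at {R}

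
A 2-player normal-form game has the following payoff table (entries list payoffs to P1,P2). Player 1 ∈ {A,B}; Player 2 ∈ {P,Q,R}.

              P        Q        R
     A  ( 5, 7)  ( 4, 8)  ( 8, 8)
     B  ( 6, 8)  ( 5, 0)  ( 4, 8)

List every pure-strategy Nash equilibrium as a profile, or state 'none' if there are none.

PSNE = {(A,R), (B,P)}

(A,P): not NE [P1→B gives 6>5; P2→R gives 8>7]
(A,Q): not NE [P1→B gives 5>4]
(A,R): NE
(B,P): NE
(B,Q): not NE [P2→R gives 8>0]
(B,R): not NE [P1→A gives 8>4]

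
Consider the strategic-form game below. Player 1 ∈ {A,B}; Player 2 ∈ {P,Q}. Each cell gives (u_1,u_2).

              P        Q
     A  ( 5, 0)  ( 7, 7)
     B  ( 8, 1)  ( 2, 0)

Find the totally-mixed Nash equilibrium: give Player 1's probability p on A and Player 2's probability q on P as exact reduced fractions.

p=1/8, q=5/8

P1 indiff ⇒ q·5+(1-q)·7 = q·8+(1-q)·2 ⇒ q(-3) = (1-q)(-5) ⇒ q = 5/8
P2 indiff ⇒ p·0+(1-p)·1 = p·7+(1-p)·0 ⇒ p(-7) = (1-p)(-1) ⇒ p = 1/8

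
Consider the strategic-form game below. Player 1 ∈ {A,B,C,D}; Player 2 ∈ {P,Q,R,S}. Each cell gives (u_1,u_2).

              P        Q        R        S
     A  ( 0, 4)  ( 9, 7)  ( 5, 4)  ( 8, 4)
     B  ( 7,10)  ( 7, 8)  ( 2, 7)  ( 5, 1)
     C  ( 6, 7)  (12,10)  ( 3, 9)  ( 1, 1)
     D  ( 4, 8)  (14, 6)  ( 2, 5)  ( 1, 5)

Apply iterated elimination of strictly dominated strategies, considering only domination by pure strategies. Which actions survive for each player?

IESDS → P1:{B,C,D} P2:{P,Q}

P2 drop R (Q beats it: A:7>4 B:8>7 C:10>9 D:6>5)
P2 drop S (Q beats it: A:7>4 B:8>1 C:10>1 D:6>5)
P1 drop A (C beats it: P:6>0 Q:12>9)
P1→{B,C,D} P2→{P,Q}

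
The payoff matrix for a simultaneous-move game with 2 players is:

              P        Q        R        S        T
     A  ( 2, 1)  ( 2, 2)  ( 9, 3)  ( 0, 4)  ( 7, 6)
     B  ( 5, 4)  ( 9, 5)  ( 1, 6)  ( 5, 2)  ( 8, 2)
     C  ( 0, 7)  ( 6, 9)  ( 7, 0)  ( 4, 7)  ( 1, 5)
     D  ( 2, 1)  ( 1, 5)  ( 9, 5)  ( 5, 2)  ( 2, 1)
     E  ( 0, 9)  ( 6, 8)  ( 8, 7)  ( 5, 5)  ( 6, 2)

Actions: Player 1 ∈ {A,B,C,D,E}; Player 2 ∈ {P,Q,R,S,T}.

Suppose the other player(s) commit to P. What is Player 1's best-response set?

P1 best: {B}

u_1(A vs P) = 2
u_1(B vs P) = 5
u_1(C vs P) = 0
u_1(D vs P) = 2
u_1(E vs P) = 0
max payoff 5 at {B}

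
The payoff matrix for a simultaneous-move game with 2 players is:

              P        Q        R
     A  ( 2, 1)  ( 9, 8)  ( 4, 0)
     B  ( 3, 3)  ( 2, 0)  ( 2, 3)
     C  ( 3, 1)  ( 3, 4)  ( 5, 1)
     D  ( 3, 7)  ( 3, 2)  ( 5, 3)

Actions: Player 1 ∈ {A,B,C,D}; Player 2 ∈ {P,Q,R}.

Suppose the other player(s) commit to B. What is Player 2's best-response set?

P2 best: {P,R}

u_2(P vs B) = 3
u_2(Q vs B) = 0
u_2(R vs B) = 3
max payoff 3 at {P,R}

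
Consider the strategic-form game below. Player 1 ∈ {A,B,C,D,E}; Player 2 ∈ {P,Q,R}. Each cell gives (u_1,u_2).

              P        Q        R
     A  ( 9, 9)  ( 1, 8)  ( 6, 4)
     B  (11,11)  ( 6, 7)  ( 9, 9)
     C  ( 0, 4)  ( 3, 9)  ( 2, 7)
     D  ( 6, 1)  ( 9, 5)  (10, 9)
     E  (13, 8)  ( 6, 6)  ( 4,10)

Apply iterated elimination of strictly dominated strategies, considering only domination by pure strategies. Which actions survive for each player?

IESDS → P1:{B,D,E} P2:{P,R}

P1 drop A (B beats it: P:11>9 Q:6>1 R:9>6)
P1 drop C (B beats it: P:11>0 Q:6>3 R:9>2)
P2 drop Q (R beats it: B:9>7 D:9>5 E:10>6)
P1→{B,D,E} P2→{P,R}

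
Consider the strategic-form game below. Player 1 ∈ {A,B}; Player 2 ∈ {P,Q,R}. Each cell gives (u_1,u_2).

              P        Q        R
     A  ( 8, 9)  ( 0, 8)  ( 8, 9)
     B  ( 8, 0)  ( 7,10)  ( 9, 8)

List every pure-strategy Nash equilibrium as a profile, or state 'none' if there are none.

(A,P): NE
(A,Q): not NE [P1→B gives 7>0; P2→R gives 9>8]
(A,R): not NE [P1→B gives 9>8]
(B,P): not NE [P2→Q gives 10>0]
(B,Q): NE
(B,R): not NE [P2→Q gives 10>8]

NE set: (A,P), (B,Q)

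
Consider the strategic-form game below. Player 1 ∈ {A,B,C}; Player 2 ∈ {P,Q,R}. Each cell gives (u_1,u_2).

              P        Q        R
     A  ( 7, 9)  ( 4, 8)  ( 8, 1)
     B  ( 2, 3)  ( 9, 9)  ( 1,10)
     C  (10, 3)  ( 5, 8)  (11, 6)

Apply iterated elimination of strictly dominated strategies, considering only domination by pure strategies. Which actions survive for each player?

P1 drop A (C beats it: P:10>7 Q:5>4 R:11>8)
P2 drop P (Q beats it: B:9>3 C:8>3)
P1→{B,C} P2→{Q,R}

IESDS → P1:{B,C} P2:{Q,R}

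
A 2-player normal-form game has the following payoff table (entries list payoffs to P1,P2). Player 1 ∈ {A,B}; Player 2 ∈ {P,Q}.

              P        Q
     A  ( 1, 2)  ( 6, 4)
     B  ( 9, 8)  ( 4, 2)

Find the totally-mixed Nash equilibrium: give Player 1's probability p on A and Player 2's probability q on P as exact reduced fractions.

(p,q) = (3/4, 1/5)

P1 indiff ⇒ q·1+(1-q)·6 = q·9+(1-q)·4 ⇒ q(-8) = (1-q)(-2) ⇒ q = 1/5
P2 indiff ⇒ p·2+(1-p)·8 = p·4+(1-p)·2 ⇒ p(-2) = (1-p)(-6) ⇒ p = 3/4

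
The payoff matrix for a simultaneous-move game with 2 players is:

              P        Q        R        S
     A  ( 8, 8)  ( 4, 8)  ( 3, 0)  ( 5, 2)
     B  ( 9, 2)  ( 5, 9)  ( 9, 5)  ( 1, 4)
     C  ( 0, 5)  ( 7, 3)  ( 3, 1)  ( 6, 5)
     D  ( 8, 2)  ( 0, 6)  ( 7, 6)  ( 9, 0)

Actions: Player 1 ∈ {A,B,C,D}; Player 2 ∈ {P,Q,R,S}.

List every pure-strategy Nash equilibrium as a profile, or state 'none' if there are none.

(A,P): not NE [P1→B gives 9>8]
(A,Q): not NE [P1→C gives 7>4]
(A,R): not NE [P1→B gives 9>3; P2→Q gives 8>0]
(A,S): not NE [P1→D gives 9>5; P2→Q gives 8>2]
(B,P): not NE [P2→Q gives 9>2]
(B,Q): not NE [P1→C gives 7>5]
(B,R): not NE [P2→Q gives 9>5]
(B,S): not NE [P1→D gives 9>1; P2→Q gives 9>4]
(C,P): not NE [P1→B gives 9>0]
(C,Q): not NE [P2→S gives 5>3]
(C,R): not NE [P1→B gives 9>3; P2→S gives 5>1]
(C,S): not NE [P1→D gives 9>6]
(D,P): not NE [P1→B gives 9>8; P2→R gives 6>2]
(D,Q): not NE [P1→C gives 7>0]
(D,R): not NE [P1→B gives 9>7]
(D,S): not NE [P2→R gives 6>0]

PSNE: ∅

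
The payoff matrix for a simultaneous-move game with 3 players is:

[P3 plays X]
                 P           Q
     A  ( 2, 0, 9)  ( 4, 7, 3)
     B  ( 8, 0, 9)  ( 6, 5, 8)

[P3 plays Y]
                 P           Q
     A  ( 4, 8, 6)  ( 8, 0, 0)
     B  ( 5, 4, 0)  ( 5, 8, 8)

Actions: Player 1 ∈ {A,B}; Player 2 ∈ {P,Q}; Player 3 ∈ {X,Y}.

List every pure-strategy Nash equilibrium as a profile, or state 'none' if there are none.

(A,P,X): not NE [P1→B gives 8>2; P2→Q gives 7>0]
(A,P,Y): not NE [P1→B gives 5>4; P3→X gives 9>6]
(A,Q,X): not NE [P1→B gives 6>4]
(A,Q,Y): not NE [P2→P gives 8>0; P3→X gives 3>0]
(B,P,X): not NE [P2→Q gives 5>0]
(B,P,Y): not NE [P2→Q gives 8>4; P3→X gives 9>0]
(B,Q,X): NE
(B,Q,Y): not NE [P1→A gives 8>5]

Nash profiles: (B,Q,X)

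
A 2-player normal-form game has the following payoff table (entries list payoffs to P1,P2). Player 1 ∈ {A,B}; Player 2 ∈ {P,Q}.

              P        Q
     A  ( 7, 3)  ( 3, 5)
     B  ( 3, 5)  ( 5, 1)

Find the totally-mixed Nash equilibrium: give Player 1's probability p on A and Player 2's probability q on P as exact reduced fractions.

P1 indiff ⇒ q·7+(1-q)·3 = q·3+(1-q)·5 ⇒ q(4) = (1-q)(2) ⇒ q = 1/3
P2 indiff ⇒ p·3+(1-p)·5 = p·5+(1-p)·1 ⇒ p(-2) = (1-p)(-4) ⇒ p = 2/3

(p,q) = (2/3, 1/3)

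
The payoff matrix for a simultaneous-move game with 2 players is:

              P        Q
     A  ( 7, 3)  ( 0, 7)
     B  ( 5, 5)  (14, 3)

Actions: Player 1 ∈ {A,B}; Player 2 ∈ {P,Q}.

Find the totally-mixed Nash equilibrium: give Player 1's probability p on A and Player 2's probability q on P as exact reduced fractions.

P1 indiff ⇒ q·7+(1-q)·0 = q·5+(1-q)·14 ⇒ q(2) = (1-q)(14) ⇒ q = 7/8
P2 indiff ⇒ p·3+(1-p)·5 = p·7+(1-p)·3 ⇒ p(-4) = (1-p)(-2) ⇒ p = 1/3

p=1/3, q=7/8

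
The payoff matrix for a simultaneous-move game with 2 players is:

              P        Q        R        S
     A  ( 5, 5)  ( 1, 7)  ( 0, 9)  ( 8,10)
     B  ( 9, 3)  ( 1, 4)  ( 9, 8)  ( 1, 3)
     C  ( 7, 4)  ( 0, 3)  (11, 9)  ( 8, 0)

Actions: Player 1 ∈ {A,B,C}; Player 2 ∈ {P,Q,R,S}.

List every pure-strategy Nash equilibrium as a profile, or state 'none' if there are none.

(A,P): not NE [P1→B gives 9>5; P2→S gives 10>5]
(A,Q): not NE [P2→S gives 10>7]
(A,R): not NE [P1→C gives 11>0; P2→S gives 10>9]
(A,S): NE
(B,P): not NE [P2→R gives 8>3]
(B,Q): not NE [P2→R gives 8>4]
(B,R): not NE [P1→C gives 11>9]
(B,S): not NE [P1→C gives 8>1; P2→R gives 8>3]
(C,P): not NE [P1→B gives 9>7; P2→R gives 9>4]
(C,Q): not NE [P1→B gives 1>0; P2→R gives 9>3]
(C,R): NE
(C,S): not NE [P2→R gives 9>0]

NE set: (A,S), (C,R)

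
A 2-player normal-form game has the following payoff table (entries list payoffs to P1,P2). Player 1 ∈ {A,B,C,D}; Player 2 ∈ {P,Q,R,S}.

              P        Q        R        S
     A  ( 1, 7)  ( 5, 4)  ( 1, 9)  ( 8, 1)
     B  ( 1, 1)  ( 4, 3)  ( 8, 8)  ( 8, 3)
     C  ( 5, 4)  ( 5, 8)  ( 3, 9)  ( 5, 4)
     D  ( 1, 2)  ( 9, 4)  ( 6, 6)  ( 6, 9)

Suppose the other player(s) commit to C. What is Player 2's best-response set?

BR_2 = {R}

u_2(P vs C) = 4
u_2(Q vs C) = 8
u_2(R vs C) = 9
u_2(S vs C) = 4
max payoff 9 at {R}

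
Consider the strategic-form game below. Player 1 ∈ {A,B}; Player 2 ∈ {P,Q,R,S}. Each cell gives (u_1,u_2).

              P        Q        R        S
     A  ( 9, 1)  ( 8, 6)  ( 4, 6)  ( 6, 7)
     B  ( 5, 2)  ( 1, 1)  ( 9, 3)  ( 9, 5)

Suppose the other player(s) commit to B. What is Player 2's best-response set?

P2 best: {S}

u_2(P vs B) = 2
u_2(Q vs B) = 1
u_2(R vs B) = 3
u_2(S vs B) = 5
max payoff 5 at {S}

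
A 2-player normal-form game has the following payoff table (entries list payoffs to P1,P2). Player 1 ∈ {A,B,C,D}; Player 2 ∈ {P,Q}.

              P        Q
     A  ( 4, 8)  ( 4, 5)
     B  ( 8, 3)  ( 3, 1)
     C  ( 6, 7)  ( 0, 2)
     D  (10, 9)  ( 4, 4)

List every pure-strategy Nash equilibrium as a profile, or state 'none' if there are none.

NE set: (D,P)

(A,P): not NE [P1→D gives 10>4]
(A,Q): not NE [P2→P gives 8>5]
(B,P): not NE [P1→D gives 10>8]
(B,Q): not NE [P1→D gives 4>3; P2→P gives 3>1]
(C,P): not NE [P1→D gives 10>6]
(C,Q): not NE [P1→D gives 4>0; P2→P gives 7>2]
(D,P): NE
(D,Q): not NE [P2→P gives 9>4]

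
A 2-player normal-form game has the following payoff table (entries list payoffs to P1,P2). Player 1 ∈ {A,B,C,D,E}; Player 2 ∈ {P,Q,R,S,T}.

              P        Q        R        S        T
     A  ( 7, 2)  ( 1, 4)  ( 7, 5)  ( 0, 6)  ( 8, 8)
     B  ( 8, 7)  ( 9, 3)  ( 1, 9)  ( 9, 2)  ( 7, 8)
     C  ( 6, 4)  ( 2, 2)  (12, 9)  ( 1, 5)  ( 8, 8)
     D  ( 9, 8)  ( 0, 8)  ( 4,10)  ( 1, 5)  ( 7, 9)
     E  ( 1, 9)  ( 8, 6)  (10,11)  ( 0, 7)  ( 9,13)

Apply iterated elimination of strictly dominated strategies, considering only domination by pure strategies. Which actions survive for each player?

Remaining: P1:{C,E} P2:{R,T}

P2 drop P (R beats it: A:5>2 B:9>7 C:9>4 D:10>8 E:11>9)
P2 drop Q (R beats it: A:5>4 B:9>3 C:9>2 D:10>8 E:11>6)
P2 drop S (T beats it: A:8>6 B:8>2 C:8>5 D:9>5 E:13>7)
P1 drop A (E beats it: R:10>7 T:9>8)
P1 drop B (C beats it: R:12>1 T:8>7)
P1 drop D (C beats it: R:12>4 T:8>7)
P1→{C,E} P2→{R,T}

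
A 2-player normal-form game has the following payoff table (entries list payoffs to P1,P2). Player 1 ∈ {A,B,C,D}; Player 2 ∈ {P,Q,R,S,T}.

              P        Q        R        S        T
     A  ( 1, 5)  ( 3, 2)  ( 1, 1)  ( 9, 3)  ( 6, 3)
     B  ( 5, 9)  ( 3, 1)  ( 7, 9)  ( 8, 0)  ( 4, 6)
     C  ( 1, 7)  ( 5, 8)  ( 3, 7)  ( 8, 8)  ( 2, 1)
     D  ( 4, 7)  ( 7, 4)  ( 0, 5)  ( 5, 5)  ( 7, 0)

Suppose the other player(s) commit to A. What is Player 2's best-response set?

argmax u_2 = {P}

u_2(P vs A) = 5
u_2(Q vs A) = 2
u_2(R vs A) = 1
u_2(S vs A) = 3
u_2(T vs A) = 3
max payoff 5 at {P}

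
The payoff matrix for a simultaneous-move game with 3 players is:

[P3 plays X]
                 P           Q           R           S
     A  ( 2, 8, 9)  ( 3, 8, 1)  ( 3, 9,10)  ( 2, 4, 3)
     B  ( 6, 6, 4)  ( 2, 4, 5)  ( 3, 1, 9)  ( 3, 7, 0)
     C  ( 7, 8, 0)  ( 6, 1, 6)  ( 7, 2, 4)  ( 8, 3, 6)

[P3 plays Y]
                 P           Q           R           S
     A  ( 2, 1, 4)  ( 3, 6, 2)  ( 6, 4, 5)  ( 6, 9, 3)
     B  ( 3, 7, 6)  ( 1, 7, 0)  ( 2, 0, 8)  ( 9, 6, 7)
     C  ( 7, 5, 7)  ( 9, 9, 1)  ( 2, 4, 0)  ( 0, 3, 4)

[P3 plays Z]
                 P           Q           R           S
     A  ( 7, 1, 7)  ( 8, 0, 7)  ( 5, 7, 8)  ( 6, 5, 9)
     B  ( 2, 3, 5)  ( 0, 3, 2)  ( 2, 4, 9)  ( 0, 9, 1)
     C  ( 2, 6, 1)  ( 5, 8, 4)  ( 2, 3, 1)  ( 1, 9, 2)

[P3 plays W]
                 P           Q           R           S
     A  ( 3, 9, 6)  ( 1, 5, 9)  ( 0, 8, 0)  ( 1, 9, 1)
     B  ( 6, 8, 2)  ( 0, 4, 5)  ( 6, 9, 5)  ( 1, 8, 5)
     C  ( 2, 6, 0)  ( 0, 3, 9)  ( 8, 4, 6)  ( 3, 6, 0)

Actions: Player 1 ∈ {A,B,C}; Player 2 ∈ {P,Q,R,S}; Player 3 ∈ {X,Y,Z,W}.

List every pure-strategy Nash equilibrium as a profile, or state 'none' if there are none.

(A,P,X): not NE [P1→C gives 7>2; P2→R gives 9>8]
(A,P,Y): not NE [P1→C gives 7>2; P2→S gives 9>1; P3→X gives 9>4]
(A,P,Z): not NE [P2→R gives 7>1; P3→X gives 9>7]
(A,P,W): not NE [P1→B gives 6>3; P3→X gives 9>6]
(A,Q,X): not NE [P1→C gives 6>3; P2→R gives 9>8; P3→W gives 9>1]
(A,Q,Y): not NE [P1→C gives 9>3; P2→S gives 9>6; P3→W gives 9>2]
(A,Q,Z): not NE [P2→R gives 7>0; P3→W gives 9>7]
(A,Q,W): not NE [P2→S gives 9>5]
(A,R,X): not NE [P1→C gives 7>3]
(A,R,Y): not NE [P2→S gives 9>4; P3→X gives 10>5]
(A,R,Z): not NE [P3→X gives 10>8]
(A,R,W): not NE [P1→C gives 8>0; P2→S gives 9>8; P3→X gives 10>0]
(A,S,X): not NE [P1→C gives 8>2; P2→R gives 9>4; P3→Z gives 9>3]
(A,S,Y): not NE [P1→B gives 9>6; P3→Z gives 9>3]
(A,S,Z): not NE [P2→R gives 7>5]
(A,S,W): not NE [P1→C gives 3>1; P3→Z gives 9>1]
(B,P,X): not NE [P1→C gives 7>6; P2→S gives 7>6; P3→Y gives 6>4]
(B,P,Y): not NE [P1→C gives 7>3]
(B,P,Z): not NE [P1→A gives 7>2; P2→S gives 9>3; P3→Y gives 6>5]
(B,P,W): not NE [P2→R gives 9>8; P3→Y gives 6>2]
(B,Q,X): not NE [P1→C gives 6>2; P2→S gives 7>4]
(B,Q,Y): not NE [P1→C gives 9>1; P3→W gives 5>0]
(B,Q,Z): not NE [P1→A gives 8>0; P2→S gives 9>3; P3→W gives 5>2]
(B,Q,W): not NE [P1→A gives 1>0; P2→R gives 9>4]
(B,R,X): not NE [P1→C gives 7>3; P2→S gives 7>1]
(B,R,Y): not NE [P1→A gives 6>2; P2→Q gives 7>0; P3→Z gives 9>8]
(B,R,Z): not NE [P1→A gives 5>2; P2→S gives 9>4]
(B,R,W): not NE [P1→C gives 8>6; P3→Z gives 9>5]
(B,S,X): not NE [P1→C gives 8>3; P3→Y gives 7>0]
(B,S,Y): not NE [P2→Q gives 7>6]
(B,S,Z): not NE [P1→A gives 6>0; P3→Y gives 7>1]
(B,S,W): not NE [P1→C gives 3>1; P2→R gives 9>8; P3→Y gives 7>5]
(C,P,X): not NE [P3→Y gives 7>0]
(C,P,Y): not NE [P2→Q gives 9>5]
(C,P,Z): not NE [P1→A gives 7>2; P2→S gives 9>6; P3→Y gives 7>1]
(C,P,W): not NE [P1→B gives 6>2; P3→Y gives 7>0]
(C,Q,X): not NE [P2→P gives 8>1; P3→W gives 9>6]
(C,Q,Y): not NE [P3→W gives 9>1]
(C,Q,Z): not NE [P1→A gives 8>5; P2→S gives 9>8; P3→W gives 9>4]
(C,Q,W): not NE [P1→A gives 1>0; P2→S gives 6>3]
(C,R,X): not NE [P2→P gives 8>2; P3→W gives 6>4]
(C,R,Y): not NE [P1→A gives 6>2; P2→Q gives 9>4; P3→W gives 6>0]
(C,R,Z): not NE [P1→A gives 5>2; P2→S gives 9>3; P3→W gives 6>1]
(C,R,W): not NE [P2→S gives 6>4]
(C,S,X): not NE [P2→P gives 8>3]
(C,S,Y): not NE [P1→B gives 9>0; P2→Q gives 9>3; P3→X gives 6>4]
(C,S,Z): not NE [P1→A gives 6>1; P3→X gives 6>2]
(C,S,W): not NE [P3→X gives 6>0]

Equilibria: none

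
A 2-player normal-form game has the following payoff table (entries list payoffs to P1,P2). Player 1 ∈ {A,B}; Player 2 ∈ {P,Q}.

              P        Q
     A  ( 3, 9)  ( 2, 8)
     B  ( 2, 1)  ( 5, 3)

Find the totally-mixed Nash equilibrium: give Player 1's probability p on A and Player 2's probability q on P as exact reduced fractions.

(p,q) = (2/3, 3/4)

P1 indiff ⇒ q·3+(1-q)·2 = q·2+(1-q)·5 ⇒ q(1) = (1-q)(3) ⇒ q = 3/4
P2 indiff ⇒ p·9+(1-p)·1 = p·8+(1-p)·3 ⇒ p(1) = (1-p)(2) ⇒ p = 2/3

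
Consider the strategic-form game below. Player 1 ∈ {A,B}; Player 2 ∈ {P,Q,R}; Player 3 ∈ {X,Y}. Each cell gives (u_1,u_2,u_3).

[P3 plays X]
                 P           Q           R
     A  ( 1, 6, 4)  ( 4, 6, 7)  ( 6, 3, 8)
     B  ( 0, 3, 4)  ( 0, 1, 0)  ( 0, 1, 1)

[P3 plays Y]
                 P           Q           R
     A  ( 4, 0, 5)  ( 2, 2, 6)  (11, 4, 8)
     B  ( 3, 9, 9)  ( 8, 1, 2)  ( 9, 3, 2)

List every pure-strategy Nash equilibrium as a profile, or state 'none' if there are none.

PSNE = {(A,Q,X), (A,R,Y)}

(A,P,X): not NE [P3→Y gives 5>4]
(A,P,Y): not NE [P2→R gives 4>0]
(A,Q,X): NE
(A,Q,Y): not NE [P1→B gives 8>2; P2→R gives 4>2; P3→X gives 7>6]
(A,R,X): not NE [P2→Q gives 6>3]
(A,R,Y): NE
(B,P,X): not NE [P1→A gives 1>0; P3→Y gives 9>4]
(B,P,Y): not NE [P1→A gives 4>3]
(B,Q,X): not NE [P1→A gives 4>0; P2→P gives 3>1; P3→Y gives 2>0]
(B,Q,Y): not NE [P2→P gives 9>1]
(B,R,X): not NE [P1→A gives 6>0; P2→P gives 3>1; P3→Y gives 2>1]
(B,R,Y): not NE [P1→A gives 11>9; P2→P gives 9>3]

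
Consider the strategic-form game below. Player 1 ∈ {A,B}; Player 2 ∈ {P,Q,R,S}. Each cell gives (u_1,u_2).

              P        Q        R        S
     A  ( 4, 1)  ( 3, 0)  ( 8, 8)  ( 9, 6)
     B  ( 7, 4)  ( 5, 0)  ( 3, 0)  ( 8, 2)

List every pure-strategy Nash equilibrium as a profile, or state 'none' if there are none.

PSNE = {(A,R), (B,P)}

(A,P): not NE [P1→B gives 7>4; P2→R gives 8>1]
(A,Q): not NE [P1→B gives 5>3; P2→R gives 8>0]
(A,R): NE
(A,S): not NE [P2→R gives 8>6]
(B,P): NE
(B,Q): not NE [P2→P gives 4>0]
(B,R): not NE [P1→A gives 8>3; P2→P gives 4>0]
(B,S): not NE [P1→A gives 9>8; P2→P gives 4>2]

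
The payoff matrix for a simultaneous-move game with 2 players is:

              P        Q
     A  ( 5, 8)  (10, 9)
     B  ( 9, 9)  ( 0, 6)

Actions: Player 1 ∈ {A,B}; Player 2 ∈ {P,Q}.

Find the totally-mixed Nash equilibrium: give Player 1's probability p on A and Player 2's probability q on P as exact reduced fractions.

P1 indiff ⇒ q·5+(1-q)·10 = q·9+(1-q)·0 ⇒ q(-4) = (1-q)(-10) ⇒ q = 5/7
P2 indiff ⇒ p·8+(1-p)·9 = p·9+(1-p)·6 ⇒ p(-1) = (1-p)(-3) ⇒ p = 3/4

(p,q) = (3/4, 5/7)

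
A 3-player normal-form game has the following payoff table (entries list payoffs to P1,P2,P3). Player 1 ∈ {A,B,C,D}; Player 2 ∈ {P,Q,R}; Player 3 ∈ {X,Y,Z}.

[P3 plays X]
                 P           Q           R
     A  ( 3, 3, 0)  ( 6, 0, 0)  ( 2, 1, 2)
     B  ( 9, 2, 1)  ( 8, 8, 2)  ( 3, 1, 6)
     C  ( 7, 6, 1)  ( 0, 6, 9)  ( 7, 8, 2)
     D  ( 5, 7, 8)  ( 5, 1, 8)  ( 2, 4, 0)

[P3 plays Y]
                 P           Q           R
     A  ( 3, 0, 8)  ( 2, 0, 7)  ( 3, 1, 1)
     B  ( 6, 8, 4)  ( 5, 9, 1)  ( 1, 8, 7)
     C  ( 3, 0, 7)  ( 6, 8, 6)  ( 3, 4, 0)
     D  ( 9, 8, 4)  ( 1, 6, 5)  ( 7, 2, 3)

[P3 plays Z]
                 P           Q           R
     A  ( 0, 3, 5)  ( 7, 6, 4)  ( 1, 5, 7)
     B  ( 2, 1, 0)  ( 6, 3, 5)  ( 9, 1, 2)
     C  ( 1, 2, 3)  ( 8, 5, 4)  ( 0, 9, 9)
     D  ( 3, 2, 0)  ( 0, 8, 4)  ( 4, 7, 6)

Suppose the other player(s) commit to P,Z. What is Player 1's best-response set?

BR_1 = {D}

u_1(A vs P,Z) = 0
u_1(B vs P,Z) = 2
u_1(C vs P,Z) = 1
u_1(D vs P,Z) = 3
max payoff 3 at {D}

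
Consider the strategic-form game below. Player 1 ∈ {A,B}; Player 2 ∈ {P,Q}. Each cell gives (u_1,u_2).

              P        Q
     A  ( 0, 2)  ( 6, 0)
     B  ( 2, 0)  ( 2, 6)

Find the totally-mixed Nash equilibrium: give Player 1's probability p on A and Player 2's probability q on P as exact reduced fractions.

P1 indiff ⇒ q·0+(1-q)·6 = q·2+(1-q)·2 ⇒ q(-2) = (1-q)(-4) ⇒ q = 2/3
P2 indiff ⇒ p·2+(1-p)·0 = p·0+(1-p)·6 ⇒ p(2) = (1-p)(6) ⇒ p = 3/4

P1 mixes 3/4 on A; P2 mixes 2/3 on P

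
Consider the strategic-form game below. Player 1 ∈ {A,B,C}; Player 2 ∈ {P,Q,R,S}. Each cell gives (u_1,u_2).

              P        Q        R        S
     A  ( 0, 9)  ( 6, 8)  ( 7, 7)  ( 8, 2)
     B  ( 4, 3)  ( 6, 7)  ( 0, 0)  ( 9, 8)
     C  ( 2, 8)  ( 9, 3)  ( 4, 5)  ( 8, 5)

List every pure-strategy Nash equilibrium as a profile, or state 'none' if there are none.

(A,P): not NE [P1→B gives 4>0]
(A,Q): not NE [P1→C gives 9>6; P2→P gives 9>8]
(A,R): not NE [P2→P gives 9>7]
(A,S): not NE [P1→B gives 9>8; P2→P gives 9>2]
(B,P): not NE [P2→S gives 8>3]
(B,Q): not NE [P1→C gives 9>6; P2→S gives 8>7]
(B,R): not NE [P1→A gives 7>0; P2→S gives 8>0]
(B,S): NE
(C,P): not NE [P1→B gives 4>2]
(C,Q): not NE [P2→P gives 8>3]
(C,R): not NE [P1→A gives 7>4; P2→P gives 8>5]
(C,S): not NE [P1→B gives 9>8; P2→P gives 8>5]

Nash profiles: (B,S)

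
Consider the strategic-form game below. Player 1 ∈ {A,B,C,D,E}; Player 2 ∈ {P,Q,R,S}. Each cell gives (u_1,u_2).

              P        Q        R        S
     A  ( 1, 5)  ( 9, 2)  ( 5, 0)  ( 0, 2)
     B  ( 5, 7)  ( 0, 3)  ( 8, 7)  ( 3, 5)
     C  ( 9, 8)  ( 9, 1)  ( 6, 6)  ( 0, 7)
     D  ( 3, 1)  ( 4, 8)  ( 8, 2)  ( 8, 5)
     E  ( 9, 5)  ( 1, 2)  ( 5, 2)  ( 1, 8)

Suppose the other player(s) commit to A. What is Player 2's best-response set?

BR_2 = {P}

u_2(P vs A) = 5
u_2(Q vs A) = 2
u_2(R vs A) = 0
u_2(S vs A) = 2
max payoff 5 at {P}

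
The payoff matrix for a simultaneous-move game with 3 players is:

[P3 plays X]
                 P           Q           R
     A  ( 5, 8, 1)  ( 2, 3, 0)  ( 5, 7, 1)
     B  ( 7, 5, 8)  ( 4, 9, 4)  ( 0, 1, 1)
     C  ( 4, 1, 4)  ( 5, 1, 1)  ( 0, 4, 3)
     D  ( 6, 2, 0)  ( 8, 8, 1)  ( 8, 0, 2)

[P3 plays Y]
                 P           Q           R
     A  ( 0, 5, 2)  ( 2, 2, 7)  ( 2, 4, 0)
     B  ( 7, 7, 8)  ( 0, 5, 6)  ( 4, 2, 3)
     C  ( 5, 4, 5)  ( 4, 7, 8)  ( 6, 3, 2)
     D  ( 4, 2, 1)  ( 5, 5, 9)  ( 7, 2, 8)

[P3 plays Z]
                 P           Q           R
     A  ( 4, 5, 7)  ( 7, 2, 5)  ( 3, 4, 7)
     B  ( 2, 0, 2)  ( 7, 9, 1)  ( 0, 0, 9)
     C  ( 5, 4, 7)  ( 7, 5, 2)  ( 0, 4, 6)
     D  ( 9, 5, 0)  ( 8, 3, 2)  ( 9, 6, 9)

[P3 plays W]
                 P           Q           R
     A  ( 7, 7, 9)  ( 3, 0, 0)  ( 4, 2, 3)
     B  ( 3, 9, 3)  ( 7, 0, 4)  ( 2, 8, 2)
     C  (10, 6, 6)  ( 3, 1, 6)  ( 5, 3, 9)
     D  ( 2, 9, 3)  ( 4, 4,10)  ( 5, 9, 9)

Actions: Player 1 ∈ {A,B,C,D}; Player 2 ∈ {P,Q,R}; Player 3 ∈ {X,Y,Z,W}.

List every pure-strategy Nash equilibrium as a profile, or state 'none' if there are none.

Nash profiles: (B,P,Y), (D,R,Z), (D,R,W)

(A,P,X): not NE [P1→B gives 7>5; P3→W gives 9>1]
(A,P,Y): not NE [P1→B gives 7>0; P3→W gives 9>2]
(A,P,Z): not NE [P1→D gives 9>4; P3→W gives 9>7]
(A,P,W): not NE [P1→C gives 10>7]
(A,Q,X): not NE [P1→D gives 8>2; P2→P gives 8>3; P3→Y gives 7>0]
(A,Q,Y): not NE [P1→D gives 5>2; P2→P gives 5>2]
(A,Q,Z): not NE [P1→D gives 8>7; P2→P gives 5>2; P3→Y gives 7>5]
(A,Q,W): not NE [P1→B gives 7>3; P2→P gives 7>0; P3→Y gives 7>0]
(A,R,X): not NE [P1→D gives 8>5; P2→P gives 8>7; P3→Z gives 7>1]
(A,R,Y): not NE [P1→D gives 7>2; P2→P gives 5>4; P3→Z gives 7>0]
(A,R,Z): not NE [P1→D gives 9>3; P2→P gives 5>4]
(A,R,W): not NE [P1→D gives 5>4; P2→P gives 7>2; P3→Z gives 7>3]
(B,P,X): not NE [P2→Q gives 9>5]
(B,P,Y): NE
(B,P,Z): not NE [P1→D gives 9>2; P2→Q gives 9>0; P3→Y gives 8>2]
(B,P,W): not NE [P1→C gives 10>3; P3→Y gives 8>3]
(B,Q,X): not NE [P1→D gives 8>4; P3→Y gives 6>4]
(B,Q,Y): not NE [P1→D gives 5>0; P2→P gives 7>5]
(B,Q,Z): not NE [P1→D gives 8>7; P3→Y gives 6>1]
(B,Q,W): not NE [P2→P gives 9>0; P3→Y gives 6>4]
(B,R,X): not NE [P1→D gives 8>0; P2→Q gives 9>1; P3→Z gives 9>1]
(B,R,Y): not NE [P1→D gives 7>4; P2→P gives 7>2; P3→Z gives 9>3]
(B,R,Z): not NE [P1→D gives 9>0; P2→Q gives 9>0]
(B,R,W): not NE [P1→D gives 5>2; P2→P gives 9>8; P3→Z gives 9>2]
(C,P,X): not NE [P1→B gives 7>4; P2→R gives 4>1; P3→Z gives 7>4]
(C,P,Y): not NE [P1→B gives 7>5; P2→Q gives 7>4; P3→Z gives 7>5]
(C,P,Z): not NE [P1→D gives 9>5; P2→Q gives 5>4]
(C,P,W): not NE [P3→Z gives 7>6]
(C,Q,X): not NE [P1→D gives 8>5; P2→R gives 4>1; P3→Y gives 8>1]
(C,Q,Y): not NE [P1→D gives 5>4]
(C,Q,Z): not NE [P1→D gives 8>7; P3→Y gives 8>2]
(C,Q,W): not NE [P1→B gives 7>3; P2→P gives 6>1; P3→Y gives 8>6]
(C,R,X): not NE [P1→D gives 8>0; P3→W gives 9>3]
(C,R,Y): not NE [P1→D gives 7>6; P2→Q gives 7>3; P3→W gives 9>2]
(C,R,Z): not NE [P1→D gives 9>0; P2→Q gives 5>4; P3→W gives 9>6]
(C,R,W): not NE [P2→P gives 6>3]
(D,P,X): not NE [P1→B gives 7>6; P2→Q gives 8>2; P3→W gives 3>0]
(D,P,Y): not NE [P1→B gives 7>4; P2→Q gives 5>2; P3→W gives 3>1]
(D,P,Z): not NE [P2→R gives 6>5; P3→W gives 3>0]
(D,P,W): not NE [P1→C gives 10>2]
(D,Q,X): not NE [P3→W gives 10>1]
(D,Q,Y): not NE [P3→W gives 10>9]
(D,Q,Z): not NE [P2→R gives 6>3; P3→W gives 10>2]
(D,Q,W): not NE [P1→B gives 7>4; P2→R gives 9>4]
(D,R,X): not NE [P2→Q gives 8>0; P3→W gives 9>2]
(D,R,Y): not NE [P2→Q gives 5>2; P3→W gives 9>8]
(D,R,Z): NE
(D,R,W): NE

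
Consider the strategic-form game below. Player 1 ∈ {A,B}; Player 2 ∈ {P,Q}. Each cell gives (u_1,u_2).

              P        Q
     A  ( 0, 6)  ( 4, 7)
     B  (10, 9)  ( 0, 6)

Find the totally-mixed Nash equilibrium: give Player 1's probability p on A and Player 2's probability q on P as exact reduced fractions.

P1 indiff ⇒ q·0+(1-q)·4 = q·10+(1-q)·0 ⇒ q(-10) = (1-q)(-4) ⇒ q = 2/7
P2 indiff ⇒ p·6+(1-p)·9 = p·7+(1-p)·6 ⇒ p(-1) = (1-p)(-3) ⇒ p = 3/4

P1 mixes 3/4 on A; P2 mixes 2/7 on P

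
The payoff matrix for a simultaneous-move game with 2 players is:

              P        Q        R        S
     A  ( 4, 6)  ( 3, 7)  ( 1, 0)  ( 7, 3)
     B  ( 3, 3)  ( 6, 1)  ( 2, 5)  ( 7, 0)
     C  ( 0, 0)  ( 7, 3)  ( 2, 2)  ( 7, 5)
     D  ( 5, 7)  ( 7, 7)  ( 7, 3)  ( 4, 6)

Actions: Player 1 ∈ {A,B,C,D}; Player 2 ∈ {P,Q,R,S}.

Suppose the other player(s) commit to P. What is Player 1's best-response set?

u_1(A vs P) = 4
u_1(B vs P) = 3
u_1(C vs P) = 0
u_1(D vs P) = 5
max payoff 5 at {D}

argmax u_1 = {D}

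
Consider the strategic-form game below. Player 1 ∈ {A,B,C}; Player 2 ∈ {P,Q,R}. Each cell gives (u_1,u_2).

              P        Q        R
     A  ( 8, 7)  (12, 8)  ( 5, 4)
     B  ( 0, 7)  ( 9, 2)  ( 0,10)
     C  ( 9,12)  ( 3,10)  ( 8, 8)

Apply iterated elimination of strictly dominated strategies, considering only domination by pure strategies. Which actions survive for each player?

Remaining: P1:{A,C} P2:{P,Q}

P1 drop B (A beats it: P:8>0 Q:12>9 R:5>0)
P2 drop R (P beats it: A:7>4 C:12>8)
P1→{A,C} P2→{P,Q}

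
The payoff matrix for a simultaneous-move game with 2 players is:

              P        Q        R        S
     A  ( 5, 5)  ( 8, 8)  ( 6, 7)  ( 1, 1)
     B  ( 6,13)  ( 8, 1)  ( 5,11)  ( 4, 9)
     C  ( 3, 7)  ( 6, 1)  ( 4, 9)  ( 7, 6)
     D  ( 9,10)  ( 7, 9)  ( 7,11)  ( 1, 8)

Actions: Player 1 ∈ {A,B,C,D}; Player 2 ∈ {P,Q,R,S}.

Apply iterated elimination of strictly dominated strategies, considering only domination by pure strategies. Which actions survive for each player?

Survivors P1:{A,B,D} P2:{P,Q,R}

P2 drop S (P beats it: A:5>1 B:13>9 C:7>6 D:10>8)
P1 drop C (A beats it: P:5>3 Q:8>6 R:6>4)
P1→{A,B,D} P2→{P,Q,R}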